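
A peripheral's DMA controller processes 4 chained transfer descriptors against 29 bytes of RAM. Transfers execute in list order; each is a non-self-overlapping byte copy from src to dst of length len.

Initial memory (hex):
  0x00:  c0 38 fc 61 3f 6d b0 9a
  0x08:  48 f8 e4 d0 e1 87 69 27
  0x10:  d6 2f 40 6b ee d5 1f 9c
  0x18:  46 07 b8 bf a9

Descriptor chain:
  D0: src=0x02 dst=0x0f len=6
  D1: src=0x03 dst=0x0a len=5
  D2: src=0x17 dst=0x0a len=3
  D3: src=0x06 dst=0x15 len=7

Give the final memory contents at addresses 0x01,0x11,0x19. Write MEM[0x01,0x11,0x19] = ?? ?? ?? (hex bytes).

D0: mem[0x0f..0x14] <- [fc 61 3f 6d b0 9a]
D1: mem[0x0a..0x0e] <- [61 3f 6d b0 9a]
D2: mem[0x0a..0x0c] <- [9c 46 07]
D3: mem[0x15..0x1b] <- [b0 9a 48 f8 9c 46 07]
query mem[0x01]=0x38, mem[0x11]=0x3f, mem[0x19]=0x9c

MEM[0x01,0x11,0x19] = 38 3f 9c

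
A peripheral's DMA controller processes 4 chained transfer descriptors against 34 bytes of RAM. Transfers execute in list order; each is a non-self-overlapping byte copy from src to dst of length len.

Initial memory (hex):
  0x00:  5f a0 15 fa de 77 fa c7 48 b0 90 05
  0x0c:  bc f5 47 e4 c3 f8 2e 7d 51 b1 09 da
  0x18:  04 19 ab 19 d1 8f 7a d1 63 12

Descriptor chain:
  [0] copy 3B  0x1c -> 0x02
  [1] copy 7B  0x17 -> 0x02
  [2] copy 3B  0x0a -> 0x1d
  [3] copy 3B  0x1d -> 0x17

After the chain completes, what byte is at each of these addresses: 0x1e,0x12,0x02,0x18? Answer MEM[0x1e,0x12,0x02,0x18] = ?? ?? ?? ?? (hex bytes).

MEM[0x1e,0x12,0x02,0x18] = 05 2e da 05

  after D0: wrote 3B at 0x02 = d18f7a
  after D1: wrote 7B at 0x02 = da0419ab19d18f
  after D2: wrote 3B at 0x1d = 9005bc
  after D3: wrote 3B at 0x17 = 9005bc
query mem[0x1e]=0x05, mem[0x12]=0x2e, mem[0x02]=0xda, mem[0x18]=0x05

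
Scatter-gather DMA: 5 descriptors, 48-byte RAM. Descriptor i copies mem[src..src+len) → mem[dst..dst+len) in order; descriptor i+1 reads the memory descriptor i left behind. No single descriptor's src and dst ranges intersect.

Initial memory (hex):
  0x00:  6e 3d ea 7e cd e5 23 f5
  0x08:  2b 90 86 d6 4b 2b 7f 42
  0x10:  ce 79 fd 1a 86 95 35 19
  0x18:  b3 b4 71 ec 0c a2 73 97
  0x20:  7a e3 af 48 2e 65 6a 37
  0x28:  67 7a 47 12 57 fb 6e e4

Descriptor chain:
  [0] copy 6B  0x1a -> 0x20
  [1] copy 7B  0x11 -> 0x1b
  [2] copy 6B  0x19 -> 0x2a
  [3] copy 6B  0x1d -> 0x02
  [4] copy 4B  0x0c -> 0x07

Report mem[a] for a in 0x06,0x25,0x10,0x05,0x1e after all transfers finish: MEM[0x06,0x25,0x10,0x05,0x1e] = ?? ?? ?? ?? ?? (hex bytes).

#0 dst[0x20+6] := {0x71,0xec,0x0c,0xa2,0x73,0x97}
#1 dst[0x1b+7] := {0x79,0xfd,0x1a,0x86,0x95,0x35,0x19}
#2 dst[0x2a+6] := {0xb4,0x71,0x79,0xfd,0x1a,0x86}
#3 dst[0x02+6] := {0x1a,0x86,0x95,0x35,0x19,0x0c}
#4 dst[0x07+4] := {0x4b,0x2b,0x7f,0x42}
query mem[0x06]=0x19, mem[0x25]=0x97, mem[0x10]=0xce, mem[0x05]=0x35, mem[0x1e]=0x86

MEM[0x06,0x25,0x10,0x05,0x1e] = 19 97 ce 35 86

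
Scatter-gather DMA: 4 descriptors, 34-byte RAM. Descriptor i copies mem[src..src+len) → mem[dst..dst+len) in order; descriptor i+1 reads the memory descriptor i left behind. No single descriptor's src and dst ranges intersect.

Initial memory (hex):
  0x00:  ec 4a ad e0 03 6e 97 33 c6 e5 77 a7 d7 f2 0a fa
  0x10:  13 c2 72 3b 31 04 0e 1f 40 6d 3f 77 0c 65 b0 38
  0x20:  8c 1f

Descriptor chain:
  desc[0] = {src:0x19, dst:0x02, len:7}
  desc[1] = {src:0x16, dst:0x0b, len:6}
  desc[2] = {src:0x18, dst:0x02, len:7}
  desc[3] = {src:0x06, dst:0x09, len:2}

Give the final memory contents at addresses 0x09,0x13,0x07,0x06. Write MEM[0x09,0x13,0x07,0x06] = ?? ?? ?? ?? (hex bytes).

MEM[0x09,0x13,0x07,0x06] = 0c 3b 65 0c

  after D0: wrote 7B at 0x02 = 6d3f770c65b038
  after D1: wrote 6B at 0x0b = 0e1f406d3f77
  after D2: wrote 7B at 0x02 = 406d3f770c65b0
  after D3: wrote 2B at 0x09 = 0c65
query mem[0x09]=0x0c, mem[0x13]=0x3b, mem[0x07]=0x65, mem[0x06]=0x0c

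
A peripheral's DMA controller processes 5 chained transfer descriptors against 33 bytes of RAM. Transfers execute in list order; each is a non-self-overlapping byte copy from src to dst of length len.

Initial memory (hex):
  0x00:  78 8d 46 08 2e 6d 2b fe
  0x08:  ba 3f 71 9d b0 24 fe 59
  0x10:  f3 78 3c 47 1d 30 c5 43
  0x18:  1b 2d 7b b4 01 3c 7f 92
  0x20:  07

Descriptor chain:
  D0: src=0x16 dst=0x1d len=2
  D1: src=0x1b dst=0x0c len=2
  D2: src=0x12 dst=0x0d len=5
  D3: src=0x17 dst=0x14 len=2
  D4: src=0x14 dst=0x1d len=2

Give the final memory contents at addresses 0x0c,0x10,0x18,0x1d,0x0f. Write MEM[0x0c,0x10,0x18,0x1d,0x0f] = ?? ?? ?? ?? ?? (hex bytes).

#0 dst[0x1d+2] := {0xc5,0x43}
#1 dst[0x0c+2] := {0xb4,0x01}
#2 dst[0x0d+5] := {0x3c,0x47,0x1d,0x30,0xc5}
#3 dst[0x14+2] := {0x43,0x1b}
#4 dst[0x1d+2] := {0x43,0x1b}
query mem[0x0c]=0xb4, mem[0x10]=0x30, mem[0x18]=0x1b, mem[0x1d]=0x43, mem[0x0f]=0x1d

MEM[0x0c,0x10,0x18,0x1d,0x0f] = b4 30 1b 43 1d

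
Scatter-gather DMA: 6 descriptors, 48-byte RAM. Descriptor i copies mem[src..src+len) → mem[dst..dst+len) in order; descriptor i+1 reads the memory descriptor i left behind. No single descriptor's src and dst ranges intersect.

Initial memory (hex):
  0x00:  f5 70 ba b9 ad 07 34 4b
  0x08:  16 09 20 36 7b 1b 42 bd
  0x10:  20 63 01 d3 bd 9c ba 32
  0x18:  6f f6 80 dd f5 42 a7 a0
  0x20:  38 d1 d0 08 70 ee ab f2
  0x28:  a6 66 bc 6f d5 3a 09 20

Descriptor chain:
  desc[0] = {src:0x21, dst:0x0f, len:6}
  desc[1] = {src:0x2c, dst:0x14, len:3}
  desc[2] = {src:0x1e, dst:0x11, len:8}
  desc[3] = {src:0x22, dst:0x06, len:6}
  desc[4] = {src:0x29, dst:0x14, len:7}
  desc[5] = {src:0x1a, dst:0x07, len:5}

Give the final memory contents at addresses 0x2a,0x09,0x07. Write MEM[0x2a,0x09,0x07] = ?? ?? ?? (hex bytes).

D0: mem[0x0f..0x14] <- [d1 d0 08 70 ee ab]
D1: mem[0x14..0x16] <- [d5 3a 09]
D2: mem[0x11..0x18] <- [a7 a0 38 d1 d0 08 70 ee]
D3: mem[0x06..0x0b] <- [d0 08 70 ee ab f2]
D4: mem[0x14..0x1a] <- [66 bc 6f d5 3a 09 20]
D5: mem[0x07..0x0b] <- [20 dd f5 42 a7]
query mem[0x2a]=0xbc, mem[0x09]=0xf5, mem[0x07]=0x20

MEM[0x2a,0x09,0x07] = bc f5 20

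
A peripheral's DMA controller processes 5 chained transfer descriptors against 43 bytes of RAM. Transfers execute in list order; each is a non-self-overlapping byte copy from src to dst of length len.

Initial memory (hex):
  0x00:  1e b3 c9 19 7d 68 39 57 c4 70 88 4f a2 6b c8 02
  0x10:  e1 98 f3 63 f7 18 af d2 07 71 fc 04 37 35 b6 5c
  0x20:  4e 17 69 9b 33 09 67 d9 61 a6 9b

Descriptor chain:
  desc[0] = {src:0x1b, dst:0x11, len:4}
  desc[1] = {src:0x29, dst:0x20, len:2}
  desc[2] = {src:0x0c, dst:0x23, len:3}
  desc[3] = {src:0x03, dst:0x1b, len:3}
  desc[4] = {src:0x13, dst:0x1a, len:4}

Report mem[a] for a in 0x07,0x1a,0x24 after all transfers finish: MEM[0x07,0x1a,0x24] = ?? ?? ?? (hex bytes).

MEM[0x07,0x1a,0x24] = 57 35 6b

D0: mem[0x11..0x14] <- [04 37 35 b6]
D1: mem[0x20..0x21] <- [a6 9b]
D2: mem[0x23..0x25] <- [a2 6b c8]
D3: mem[0x1b..0x1d] <- [19 7d 68]
D4: mem[0x1a..0x1d] <- [35 b6 18 af]
query mem[0x07]=0x57, mem[0x1a]=0x35, mem[0x24]=0x6b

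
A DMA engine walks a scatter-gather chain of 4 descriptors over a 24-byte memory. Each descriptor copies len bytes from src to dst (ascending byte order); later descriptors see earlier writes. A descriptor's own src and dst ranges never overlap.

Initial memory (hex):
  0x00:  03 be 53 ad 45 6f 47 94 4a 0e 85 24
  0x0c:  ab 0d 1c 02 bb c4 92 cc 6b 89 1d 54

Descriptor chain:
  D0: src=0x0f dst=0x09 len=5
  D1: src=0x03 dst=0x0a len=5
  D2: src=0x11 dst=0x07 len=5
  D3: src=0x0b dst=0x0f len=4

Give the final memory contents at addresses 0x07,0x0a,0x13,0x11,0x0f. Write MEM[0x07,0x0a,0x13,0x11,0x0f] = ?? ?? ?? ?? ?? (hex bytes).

D0: mem[0x09..0x0d] <- [02 bb c4 92 cc]
D1: mem[0x0a..0x0e] <- [ad 45 6f 47 94]
D2: mem[0x07..0x0b] <- [c4 92 cc 6b 89]
D3: mem[0x0f..0x12] <- [89 6f 47 94]
query mem[0x07]=0xc4, mem[0x0a]=0x6b, mem[0x13]=0xcc, mem[0x11]=0x47, mem[0x0f]=0x89

MEM[0x07,0x0a,0x13,0x11,0x0f] = c4 6b cc 47 89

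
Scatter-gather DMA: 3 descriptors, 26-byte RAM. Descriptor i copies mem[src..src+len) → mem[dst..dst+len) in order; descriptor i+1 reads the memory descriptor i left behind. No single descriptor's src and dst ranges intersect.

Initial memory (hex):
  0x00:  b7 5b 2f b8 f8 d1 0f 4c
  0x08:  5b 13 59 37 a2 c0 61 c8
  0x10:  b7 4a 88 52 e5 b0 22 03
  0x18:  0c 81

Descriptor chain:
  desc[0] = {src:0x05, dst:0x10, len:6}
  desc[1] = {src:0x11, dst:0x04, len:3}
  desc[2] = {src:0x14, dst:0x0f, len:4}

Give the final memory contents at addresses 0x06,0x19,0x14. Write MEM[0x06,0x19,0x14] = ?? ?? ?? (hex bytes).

MEM[0x06,0x19,0x14] = 5b 81 13

[0] 0x05->0x10 len=6 : d1 0f 4c 5b 13 59
[1] 0x11->0x04 len=3 : 0f 4c 5b
[2] 0x14->0x0f len=4 : 13 59 22 03
query mem[0x06]=0x5b, mem[0x19]=0x81, mem[0x14]=0x13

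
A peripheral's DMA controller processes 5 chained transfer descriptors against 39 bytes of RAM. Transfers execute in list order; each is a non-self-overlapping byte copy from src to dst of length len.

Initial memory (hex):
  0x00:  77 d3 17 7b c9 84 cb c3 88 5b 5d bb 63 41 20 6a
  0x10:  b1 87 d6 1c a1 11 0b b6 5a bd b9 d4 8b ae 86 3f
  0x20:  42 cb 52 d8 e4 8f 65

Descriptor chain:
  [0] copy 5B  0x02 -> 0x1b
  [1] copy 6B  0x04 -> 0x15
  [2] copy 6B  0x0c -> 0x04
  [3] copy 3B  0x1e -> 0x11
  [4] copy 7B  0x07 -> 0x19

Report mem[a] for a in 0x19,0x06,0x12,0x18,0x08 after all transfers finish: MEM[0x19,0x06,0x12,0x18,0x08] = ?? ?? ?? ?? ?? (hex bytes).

[0] 0x02->0x1b len=5 : 17 7b c9 84 cb
[1] 0x04->0x15 len=6 : c9 84 cb c3 88 5b
[2] 0x0c->0x04 len=6 : 63 41 20 6a b1 87
[3] 0x1e->0x11 len=3 : 84 cb 42
[4] 0x07->0x19 len=7 : 6a b1 87 5d bb 63 41
query mem[0x19]=0x6a, mem[0x06]=0x20, mem[0x12]=0xcb, mem[0x18]=0xc3, mem[0x08]=0xb1

MEM[0x19,0x06,0x12,0x18,0x08] = 6a 20 cb c3 b1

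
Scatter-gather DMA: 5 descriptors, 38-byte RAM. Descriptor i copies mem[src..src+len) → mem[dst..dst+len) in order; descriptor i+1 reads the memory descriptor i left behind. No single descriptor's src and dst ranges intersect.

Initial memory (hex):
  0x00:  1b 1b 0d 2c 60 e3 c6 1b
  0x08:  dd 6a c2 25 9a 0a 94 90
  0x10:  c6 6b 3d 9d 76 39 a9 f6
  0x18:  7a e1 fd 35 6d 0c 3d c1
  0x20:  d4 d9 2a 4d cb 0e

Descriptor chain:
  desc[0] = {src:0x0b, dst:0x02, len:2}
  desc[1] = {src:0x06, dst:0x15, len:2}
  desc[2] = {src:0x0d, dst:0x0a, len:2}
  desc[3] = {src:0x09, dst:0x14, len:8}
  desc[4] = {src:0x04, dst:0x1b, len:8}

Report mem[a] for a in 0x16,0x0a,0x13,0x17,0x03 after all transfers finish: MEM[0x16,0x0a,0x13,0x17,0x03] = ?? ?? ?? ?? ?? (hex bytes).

  after D0: wrote 2B at 0x02 = 259a
  after D1: wrote 2B at 0x15 = c61b
  after D2: wrote 2B at 0x0a = 0a94
  after D3: wrote 8B at 0x14 = 6a0a949a0a9490c6
  after D4: wrote 8B at 0x1b = 60e3c61bdd6a0a94
query mem[0x16]=0x94, mem[0x0a]=0x0a, mem[0x13]=0x9d, mem[0x17]=0x9a, mem[0x03]=0x9a

MEM[0x16,0x0a,0x13,0x17,0x03] = 94 0a 9d 9a 9a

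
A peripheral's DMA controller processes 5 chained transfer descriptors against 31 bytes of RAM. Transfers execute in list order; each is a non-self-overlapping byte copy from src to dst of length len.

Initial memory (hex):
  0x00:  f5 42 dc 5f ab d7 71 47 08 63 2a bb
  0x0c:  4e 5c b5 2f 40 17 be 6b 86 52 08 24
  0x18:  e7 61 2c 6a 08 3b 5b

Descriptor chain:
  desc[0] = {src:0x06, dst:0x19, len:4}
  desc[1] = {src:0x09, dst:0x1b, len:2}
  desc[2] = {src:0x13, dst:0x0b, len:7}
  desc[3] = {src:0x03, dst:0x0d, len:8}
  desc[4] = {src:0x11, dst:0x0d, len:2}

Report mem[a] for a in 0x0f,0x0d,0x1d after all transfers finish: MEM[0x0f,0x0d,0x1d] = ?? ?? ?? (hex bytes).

D0: mem[0x19..0x1c] <- [71 47 08 63]
D1: mem[0x1b..0x1c] <- [63 2a]
D2: mem[0x0b..0x11] <- [6b 86 52 08 24 e7 71]
D3: mem[0x0d..0x14] <- [5f ab d7 71 47 08 63 2a]
D4: mem[0x0d..0x0e] <- [47 08]
query mem[0x0f]=0xd7, mem[0x0d]=0x47, mem[0x1d]=0x3b

MEM[0x0f,0x0d,0x1d] = d7 47 3b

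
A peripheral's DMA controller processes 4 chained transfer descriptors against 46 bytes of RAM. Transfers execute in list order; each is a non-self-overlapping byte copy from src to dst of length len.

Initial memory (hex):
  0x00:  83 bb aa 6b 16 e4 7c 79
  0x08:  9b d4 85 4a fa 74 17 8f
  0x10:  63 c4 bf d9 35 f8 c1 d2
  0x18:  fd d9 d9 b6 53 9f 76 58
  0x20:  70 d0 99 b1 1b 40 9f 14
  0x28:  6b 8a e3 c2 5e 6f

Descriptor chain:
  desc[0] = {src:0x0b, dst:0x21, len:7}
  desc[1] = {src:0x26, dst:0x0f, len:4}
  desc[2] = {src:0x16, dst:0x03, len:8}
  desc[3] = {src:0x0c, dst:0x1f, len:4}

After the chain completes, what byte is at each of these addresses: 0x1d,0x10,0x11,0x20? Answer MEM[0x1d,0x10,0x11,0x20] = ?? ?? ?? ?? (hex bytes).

#0 dst[0x21+7] := {0x4a,0xfa,0x74,0x17,0x8f,0x63,0xc4}
#1 dst[0x0f+4] := {0x63,0xc4,0x6b,0x8a}
#2 dst[0x03+8] := {0xc1,0xd2,0xfd,0xd9,0xd9,0xb6,0x53,0x9f}
#3 dst[0x1f+4] := {0xfa,0x74,0x17,0x63}
query mem[0x1d]=0x9f, mem[0x10]=0xc4, mem[0x11]=0x6b, mem[0x20]=0x74

MEM[0x1d,0x10,0x11,0x20] = 9f c4 6b 74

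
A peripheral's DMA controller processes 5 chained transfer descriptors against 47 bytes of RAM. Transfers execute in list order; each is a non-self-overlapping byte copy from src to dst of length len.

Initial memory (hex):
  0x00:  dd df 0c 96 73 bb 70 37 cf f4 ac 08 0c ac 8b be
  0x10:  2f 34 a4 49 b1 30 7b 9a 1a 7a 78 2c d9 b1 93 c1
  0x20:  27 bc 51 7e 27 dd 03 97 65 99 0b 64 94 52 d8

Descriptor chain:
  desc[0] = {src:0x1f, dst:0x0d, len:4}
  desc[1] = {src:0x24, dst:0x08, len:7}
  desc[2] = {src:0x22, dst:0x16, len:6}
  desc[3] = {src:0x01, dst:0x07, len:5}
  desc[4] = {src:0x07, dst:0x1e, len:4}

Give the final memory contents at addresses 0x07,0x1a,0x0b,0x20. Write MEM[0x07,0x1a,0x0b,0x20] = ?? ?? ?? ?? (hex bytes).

MEM[0x07,0x1a,0x0b,0x20] = df 03 bb 96

[0] 0x1f->0x0d len=4 : c1 27 bc 51
[1] 0x24->0x08 len=7 : 27 dd 03 97 65 99 0b
[2] 0x22->0x16 len=6 : 51 7e 27 dd 03 97
[3] 0x01->0x07 len=5 : df 0c 96 73 bb
[4] 0x07->0x1e len=4 : df 0c 96 73
query mem[0x07]=0xdf, mem[0x1a]=0x03, mem[0x0b]=0xbb, mem[0x20]=0x96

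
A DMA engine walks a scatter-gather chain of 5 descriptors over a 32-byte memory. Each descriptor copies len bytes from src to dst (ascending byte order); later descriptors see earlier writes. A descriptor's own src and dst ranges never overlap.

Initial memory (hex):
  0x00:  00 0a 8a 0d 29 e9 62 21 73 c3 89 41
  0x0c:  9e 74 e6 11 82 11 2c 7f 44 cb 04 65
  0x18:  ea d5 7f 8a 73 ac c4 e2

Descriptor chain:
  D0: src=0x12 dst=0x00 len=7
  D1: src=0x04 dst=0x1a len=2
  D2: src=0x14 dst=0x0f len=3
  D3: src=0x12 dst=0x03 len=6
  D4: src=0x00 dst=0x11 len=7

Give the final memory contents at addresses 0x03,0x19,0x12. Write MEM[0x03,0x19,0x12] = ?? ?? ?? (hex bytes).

  after D0: wrote 7B at 0x00 = 2c7f44cb0465ea
  after D1: wrote 2B at 0x1a = 0465
  after D2: wrote 3B at 0x0f = 44cb04
  after D3: wrote 6B at 0x03 = 2c7f44cb0465
  after D4: wrote 7B at 0x11 = 2c7f442c7f44cb
query mem[0x03]=0x2c, mem[0x19]=0xd5, mem[0x12]=0x7f

MEM[0x03,0x19,0x12] = 2c d5 7f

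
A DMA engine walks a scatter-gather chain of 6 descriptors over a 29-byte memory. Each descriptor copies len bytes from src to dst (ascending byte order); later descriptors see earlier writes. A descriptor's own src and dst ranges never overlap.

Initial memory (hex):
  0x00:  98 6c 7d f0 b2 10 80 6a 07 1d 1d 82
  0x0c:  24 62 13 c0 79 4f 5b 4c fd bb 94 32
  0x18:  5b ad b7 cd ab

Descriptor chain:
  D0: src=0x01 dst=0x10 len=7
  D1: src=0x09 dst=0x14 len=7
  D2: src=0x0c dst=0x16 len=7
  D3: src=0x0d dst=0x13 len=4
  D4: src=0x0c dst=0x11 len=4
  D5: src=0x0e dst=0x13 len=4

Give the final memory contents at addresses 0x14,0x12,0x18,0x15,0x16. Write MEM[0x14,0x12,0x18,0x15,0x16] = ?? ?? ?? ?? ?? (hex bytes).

  after D0: wrote 7B at 0x10 = 6c7df0b210806a
  after D1: wrote 7B at 0x14 = 1d1d82246213c0
  after D2: wrote 7B at 0x16 = 246213c06c7df0
  after D3: wrote 4B at 0x13 = 6213c06c
  after D4: wrote 4B at 0x11 = 246213c0
  after D5: wrote 4B at 0x13 = 13c06c24
query mem[0x14]=0xc0, mem[0x12]=0x62, mem[0x18]=0x13, mem[0x15]=0x6c, mem[0x16]=0x24

MEM[0x14,0x12,0x18,0x15,0x16] = c0 62 13 6c 24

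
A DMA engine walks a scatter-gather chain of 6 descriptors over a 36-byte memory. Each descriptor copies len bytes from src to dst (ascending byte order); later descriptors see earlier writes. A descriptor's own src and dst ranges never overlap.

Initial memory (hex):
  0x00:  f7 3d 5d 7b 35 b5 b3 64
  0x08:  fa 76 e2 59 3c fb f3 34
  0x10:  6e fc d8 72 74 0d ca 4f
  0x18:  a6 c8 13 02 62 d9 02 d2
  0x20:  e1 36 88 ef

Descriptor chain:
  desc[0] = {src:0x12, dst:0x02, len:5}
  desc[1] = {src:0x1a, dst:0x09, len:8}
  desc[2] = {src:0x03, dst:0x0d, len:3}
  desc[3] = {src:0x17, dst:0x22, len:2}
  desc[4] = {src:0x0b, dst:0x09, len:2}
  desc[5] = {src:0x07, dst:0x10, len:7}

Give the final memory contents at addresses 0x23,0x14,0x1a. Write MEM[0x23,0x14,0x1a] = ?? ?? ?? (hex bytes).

[0] 0x12->0x02 len=5 : d8 72 74 0d ca
[1] 0x1a->0x09 len=8 : 13 02 62 d9 02 d2 e1 36
[2] 0x03->0x0d len=3 : 72 74 0d
[3] 0x17->0x22 len=2 : 4f a6
[4] 0x0b->0x09 len=2 : 62 d9
[5] 0x07->0x10 len=7 : 64 fa 62 d9 62 d9 72
query mem[0x23]=0xa6, mem[0x14]=0x62, mem[0x1a]=0x13

MEM[0x23,0x14,0x1a] = a6 62 13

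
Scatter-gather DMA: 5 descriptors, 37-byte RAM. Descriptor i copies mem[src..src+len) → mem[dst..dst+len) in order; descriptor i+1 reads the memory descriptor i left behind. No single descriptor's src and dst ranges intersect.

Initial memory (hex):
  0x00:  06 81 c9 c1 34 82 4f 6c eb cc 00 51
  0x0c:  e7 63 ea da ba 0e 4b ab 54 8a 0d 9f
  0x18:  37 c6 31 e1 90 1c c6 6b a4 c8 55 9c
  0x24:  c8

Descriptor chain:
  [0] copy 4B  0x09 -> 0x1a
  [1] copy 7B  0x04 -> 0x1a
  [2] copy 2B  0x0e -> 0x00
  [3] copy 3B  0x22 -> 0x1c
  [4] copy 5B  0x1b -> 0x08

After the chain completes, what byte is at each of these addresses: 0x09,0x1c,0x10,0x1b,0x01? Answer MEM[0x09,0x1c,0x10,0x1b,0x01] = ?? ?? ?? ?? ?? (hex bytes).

MEM[0x09,0x1c,0x10,0x1b,0x01] = 55 55 ba 82 da

[0] 0x09->0x1a len=4 : cc 00 51 e7
[1] 0x04->0x1a len=7 : 34 82 4f 6c eb cc 00
[2] 0x0e->0x00 len=2 : ea da
[3] 0x22->0x1c len=3 : 55 9c c8
[4] 0x1b->0x08 len=5 : 82 55 9c c8 cc
query mem[0x09]=0x55, mem[0x1c]=0x55, mem[0x10]=0xba, mem[0x1b]=0x82, mem[0x01]=0xda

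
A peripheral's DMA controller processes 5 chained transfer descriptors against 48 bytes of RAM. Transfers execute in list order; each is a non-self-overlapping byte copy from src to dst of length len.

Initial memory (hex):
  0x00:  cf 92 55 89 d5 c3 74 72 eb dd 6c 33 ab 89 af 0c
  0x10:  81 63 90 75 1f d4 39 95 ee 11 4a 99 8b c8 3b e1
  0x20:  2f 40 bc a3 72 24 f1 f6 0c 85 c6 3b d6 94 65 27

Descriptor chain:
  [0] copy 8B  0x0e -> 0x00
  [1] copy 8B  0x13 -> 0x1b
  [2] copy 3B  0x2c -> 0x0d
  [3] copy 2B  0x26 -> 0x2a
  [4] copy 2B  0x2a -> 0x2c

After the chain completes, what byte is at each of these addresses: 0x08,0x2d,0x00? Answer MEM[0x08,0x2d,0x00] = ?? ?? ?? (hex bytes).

D0: mem[0x00..0x07] <- [af 0c 81 63 90 75 1f d4]
D1: mem[0x1b..0x22] <- [75 1f d4 39 95 ee 11 4a]
D2: mem[0x0d..0x0f] <- [d6 94 65]
D3: mem[0x2a..0x2b] <- [f1 f6]
D4: mem[0x2c..0x2d] <- [f1 f6]
query mem[0x08]=0xeb, mem[0x2d]=0xf6, mem[0x00]=0xaf

MEM[0x08,0x2d,0x00] = eb f6 af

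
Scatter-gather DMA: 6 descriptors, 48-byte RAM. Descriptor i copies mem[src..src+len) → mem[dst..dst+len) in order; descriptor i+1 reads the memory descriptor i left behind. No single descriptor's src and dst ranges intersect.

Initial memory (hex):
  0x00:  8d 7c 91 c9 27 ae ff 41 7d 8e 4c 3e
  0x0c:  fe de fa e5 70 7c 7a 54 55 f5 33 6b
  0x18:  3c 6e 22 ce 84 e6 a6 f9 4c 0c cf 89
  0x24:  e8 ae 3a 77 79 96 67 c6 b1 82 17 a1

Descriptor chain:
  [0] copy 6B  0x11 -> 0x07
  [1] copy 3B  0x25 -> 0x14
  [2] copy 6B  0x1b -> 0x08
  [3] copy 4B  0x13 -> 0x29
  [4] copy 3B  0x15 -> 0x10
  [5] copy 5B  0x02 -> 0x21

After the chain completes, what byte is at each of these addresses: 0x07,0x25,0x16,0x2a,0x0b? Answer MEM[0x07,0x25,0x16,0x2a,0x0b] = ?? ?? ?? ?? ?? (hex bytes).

#0 dst[0x07+6] := {0x7c,0x7a,0x54,0x55,0xf5,0x33}
#1 dst[0x14+3] := {0xae,0x3a,0x77}
#2 dst[0x08+6] := {0xce,0x84,0xe6,0xa6,0xf9,0x4c}
#3 dst[0x29+4] := {0x54,0xae,0x3a,0x77}
#4 dst[0x10+3] := {0x3a,0x77,0x6b}
#5 dst[0x21+5] := {0x91,0xc9,0x27,0xae,0xff}
query mem[0x07]=0x7c, mem[0x25]=0xff, mem[0x16]=0x77, mem[0x2a]=0xae, mem[0x0b]=0xa6

MEM[0x07,0x25,0x16,0x2a,0x0b] = 7c ff 77 ae a6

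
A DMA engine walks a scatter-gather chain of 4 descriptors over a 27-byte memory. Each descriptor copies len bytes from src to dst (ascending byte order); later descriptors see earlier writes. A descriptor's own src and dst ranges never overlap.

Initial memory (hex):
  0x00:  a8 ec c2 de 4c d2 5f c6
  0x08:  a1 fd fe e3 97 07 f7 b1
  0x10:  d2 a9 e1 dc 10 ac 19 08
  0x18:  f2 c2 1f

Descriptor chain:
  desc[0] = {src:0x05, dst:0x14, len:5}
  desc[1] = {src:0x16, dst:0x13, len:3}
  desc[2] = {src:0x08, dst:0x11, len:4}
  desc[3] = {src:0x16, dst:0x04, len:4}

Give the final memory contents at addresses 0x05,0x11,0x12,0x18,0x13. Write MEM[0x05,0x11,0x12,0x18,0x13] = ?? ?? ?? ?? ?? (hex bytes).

MEM[0x05,0x11,0x12,0x18,0x13] = a1 a1 fd fd fe

D0: mem[0x14..0x18] <- [d2 5f c6 a1 fd]
D1: mem[0x13..0x15] <- [c6 a1 fd]
D2: mem[0x11..0x14] <- [a1 fd fe e3]
D3: mem[0x04..0x07] <- [c6 a1 fd c2]
query mem[0x05]=0xa1, mem[0x11]=0xa1, mem[0x12]=0xfd, mem[0x18]=0xfd, mem[0x13]=0xfe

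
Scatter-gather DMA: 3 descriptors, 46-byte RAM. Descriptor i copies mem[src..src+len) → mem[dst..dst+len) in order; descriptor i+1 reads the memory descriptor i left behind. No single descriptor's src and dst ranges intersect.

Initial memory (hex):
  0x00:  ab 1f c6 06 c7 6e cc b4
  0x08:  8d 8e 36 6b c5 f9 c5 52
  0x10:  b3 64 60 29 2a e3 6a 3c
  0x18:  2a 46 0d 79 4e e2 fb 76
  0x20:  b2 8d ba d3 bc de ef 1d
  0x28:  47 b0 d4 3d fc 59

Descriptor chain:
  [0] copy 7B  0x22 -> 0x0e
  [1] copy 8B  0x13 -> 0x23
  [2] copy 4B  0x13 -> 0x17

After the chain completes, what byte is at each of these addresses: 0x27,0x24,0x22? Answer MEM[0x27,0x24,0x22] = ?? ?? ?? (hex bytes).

[0] 0x22->0x0e len=7 : ba d3 bc de ef 1d 47
[1] 0x13->0x23 len=8 : 1d 47 e3 6a 3c 2a 46 0d
[2] 0x13->0x17 len=4 : 1d 47 e3 6a
query mem[0x27]=0x3c, mem[0x24]=0x47, mem[0x22]=0xba

MEM[0x27,0x24,0x22] = 3c 47 ba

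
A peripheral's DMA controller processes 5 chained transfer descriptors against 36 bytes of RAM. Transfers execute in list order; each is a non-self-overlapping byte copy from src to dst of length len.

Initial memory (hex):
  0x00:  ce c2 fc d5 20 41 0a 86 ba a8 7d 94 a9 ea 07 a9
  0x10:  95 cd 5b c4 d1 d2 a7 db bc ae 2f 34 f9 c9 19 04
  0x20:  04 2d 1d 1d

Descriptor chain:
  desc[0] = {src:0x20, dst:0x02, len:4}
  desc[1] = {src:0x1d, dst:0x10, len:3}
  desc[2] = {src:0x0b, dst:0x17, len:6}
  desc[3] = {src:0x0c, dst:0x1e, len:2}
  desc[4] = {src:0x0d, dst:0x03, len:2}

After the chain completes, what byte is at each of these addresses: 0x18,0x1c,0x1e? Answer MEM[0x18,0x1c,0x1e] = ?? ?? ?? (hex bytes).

MEM[0x18,0x1c,0x1e] = a9 c9 a9

#0 dst[0x02+4] := {0x04,0x2d,0x1d,0x1d}
#1 dst[0x10+3] := {0xc9,0x19,0x04}
#2 dst[0x17+6] := {0x94,0xa9,0xea,0x07,0xa9,0xc9}
#3 dst[0x1e+2] := {0xa9,0xea}
#4 dst[0x03+2] := {0xea,0x07}
query mem[0x18]=0xa9, mem[0x1c]=0xc9, mem[0x1e]=0xa9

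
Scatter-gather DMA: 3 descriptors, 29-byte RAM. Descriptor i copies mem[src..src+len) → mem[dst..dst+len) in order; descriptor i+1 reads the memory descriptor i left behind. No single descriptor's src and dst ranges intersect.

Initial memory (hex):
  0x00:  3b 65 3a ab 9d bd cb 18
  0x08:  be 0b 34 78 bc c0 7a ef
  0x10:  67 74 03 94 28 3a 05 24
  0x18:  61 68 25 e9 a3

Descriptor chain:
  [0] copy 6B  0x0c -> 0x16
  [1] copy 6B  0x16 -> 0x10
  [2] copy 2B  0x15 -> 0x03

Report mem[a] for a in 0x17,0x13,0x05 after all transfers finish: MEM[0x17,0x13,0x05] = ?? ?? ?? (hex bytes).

MEM[0x17,0x13,0x05] = c0 ef bd

#0 dst[0x16+6] := {0xbc,0xc0,0x7a,0xef,0x67,0x74}
#1 dst[0x10+6] := {0xbc,0xc0,0x7a,0xef,0x67,0x74}
#2 dst[0x03+2] := {0x74,0xbc}
query mem[0x17]=0xc0, mem[0x13]=0xef, mem[0x05]=0xbd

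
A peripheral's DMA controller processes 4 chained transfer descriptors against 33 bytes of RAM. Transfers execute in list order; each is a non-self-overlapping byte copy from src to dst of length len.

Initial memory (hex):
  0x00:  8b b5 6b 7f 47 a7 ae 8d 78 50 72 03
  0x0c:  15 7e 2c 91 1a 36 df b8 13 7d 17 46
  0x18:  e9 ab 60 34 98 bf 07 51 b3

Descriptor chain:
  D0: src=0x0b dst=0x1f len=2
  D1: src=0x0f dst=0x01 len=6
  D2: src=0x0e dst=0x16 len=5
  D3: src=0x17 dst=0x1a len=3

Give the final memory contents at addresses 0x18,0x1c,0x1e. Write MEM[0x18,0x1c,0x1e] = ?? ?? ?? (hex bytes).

MEM[0x18,0x1c,0x1e] = 1a 36 07

D0: mem[0x1f..0x20] <- [03 15]
D1: mem[0x01..0x06] <- [91 1a 36 df b8 13]
D2: mem[0x16..0x1a] <- [2c 91 1a 36 df]
D3: mem[0x1a..0x1c] <- [91 1a 36]
query mem[0x18]=0x1a, mem[0x1c]=0x36, mem[0x1e]=0x07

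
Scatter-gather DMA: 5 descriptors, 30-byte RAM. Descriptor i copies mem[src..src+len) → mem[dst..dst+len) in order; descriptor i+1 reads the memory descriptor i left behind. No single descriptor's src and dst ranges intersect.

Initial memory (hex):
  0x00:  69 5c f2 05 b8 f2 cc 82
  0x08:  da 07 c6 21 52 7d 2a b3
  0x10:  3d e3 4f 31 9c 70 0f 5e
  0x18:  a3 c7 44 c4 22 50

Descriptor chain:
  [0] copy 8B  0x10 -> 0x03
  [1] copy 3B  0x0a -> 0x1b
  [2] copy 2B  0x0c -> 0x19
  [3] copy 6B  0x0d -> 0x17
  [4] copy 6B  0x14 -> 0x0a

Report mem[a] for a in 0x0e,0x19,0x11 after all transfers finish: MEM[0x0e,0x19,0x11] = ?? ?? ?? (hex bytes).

MEM[0x0e,0x19,0x11] = 2a b3 e3

D0: mem[0x03..0x0a] <- [3d e3 4f 31 9c 70 0f 5e]
D1: mem[0x1b..0x1d] <- [5e 21 52]
D2: mem[0x19..0x1a] <- [52 7d]
D3: mem[0x17..0x1c] <- [7d 2a b3 3d e3 4f]
D4: mem[0x0a..0x0f] <- [9c 70 0f 7d 2a b3]
query mem[0x0e]=0x2a, mem[0x19]=0xb3, mem[0x11]=0xe3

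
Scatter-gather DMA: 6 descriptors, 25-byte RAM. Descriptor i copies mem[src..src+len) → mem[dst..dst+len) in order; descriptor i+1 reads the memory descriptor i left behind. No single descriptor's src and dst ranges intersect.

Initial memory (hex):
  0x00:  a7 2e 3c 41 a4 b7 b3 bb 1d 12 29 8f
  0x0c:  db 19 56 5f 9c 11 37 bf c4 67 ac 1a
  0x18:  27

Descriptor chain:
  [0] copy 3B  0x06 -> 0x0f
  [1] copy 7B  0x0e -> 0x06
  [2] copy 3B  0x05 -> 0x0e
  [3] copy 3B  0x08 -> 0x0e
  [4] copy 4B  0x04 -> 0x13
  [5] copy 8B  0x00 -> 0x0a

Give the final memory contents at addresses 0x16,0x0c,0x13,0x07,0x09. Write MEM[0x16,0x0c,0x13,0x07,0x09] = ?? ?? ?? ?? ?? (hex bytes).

MEM[0x16,0x0c,0x13,0x07,0x09] = b3 3c a4 b3 1d

D0: mem[0x0f..0x11] <- [b3 bb 1d]
D1: mem[0x06..0x0c] <- [56 b3 bb 1d 37 bf c4]
D2: mem[0x0e..0x10] <- [b7 56 b3]
D3: mem[0x0e..0x10] <- [bb 1d 37]
D4: mem[0x13..0x16] <- [a4 b7 56 b3]
D5: mem[0x0a..0x11] <- [a7 2e 3c 41 a4 b7 56 b3]
query mem[0x16]=0xb3, mem[0x0c]=0x3c, mem[0x13]=0xa4, mem[0x07]=0xb3, mem[0x09]=0x1d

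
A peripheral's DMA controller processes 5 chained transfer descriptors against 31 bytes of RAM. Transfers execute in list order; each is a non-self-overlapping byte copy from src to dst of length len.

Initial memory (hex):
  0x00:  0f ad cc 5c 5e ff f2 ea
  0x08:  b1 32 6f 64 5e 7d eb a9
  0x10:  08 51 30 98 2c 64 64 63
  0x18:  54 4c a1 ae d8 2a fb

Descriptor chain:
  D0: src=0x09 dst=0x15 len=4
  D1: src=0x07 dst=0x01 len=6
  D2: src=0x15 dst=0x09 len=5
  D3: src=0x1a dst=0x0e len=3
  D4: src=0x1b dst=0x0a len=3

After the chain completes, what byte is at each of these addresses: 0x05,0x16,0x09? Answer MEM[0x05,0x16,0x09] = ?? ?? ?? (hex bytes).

#0 dst[0x15+4] := {0x32,0x6f,0x64,0x5e}
#1 dst[0x01+6] := {0xea,0xb1,0x32,0x6f,0x64,0x5e}
#2 dst[0x09+5] := {0x32,0x6f,0x64,0x5e,0x4c}
#3 dst[0x0e+3] := {0xa1,0xae,0xd8}
#4 dst[0x0a+3] := {0xae,0xd8,0x2a}
query mem[0x05]=0x64, mem[0x16]=0x6f, mem[0x09]=0x32

MEM[0x05,0x16,0x09] = 64 6f 32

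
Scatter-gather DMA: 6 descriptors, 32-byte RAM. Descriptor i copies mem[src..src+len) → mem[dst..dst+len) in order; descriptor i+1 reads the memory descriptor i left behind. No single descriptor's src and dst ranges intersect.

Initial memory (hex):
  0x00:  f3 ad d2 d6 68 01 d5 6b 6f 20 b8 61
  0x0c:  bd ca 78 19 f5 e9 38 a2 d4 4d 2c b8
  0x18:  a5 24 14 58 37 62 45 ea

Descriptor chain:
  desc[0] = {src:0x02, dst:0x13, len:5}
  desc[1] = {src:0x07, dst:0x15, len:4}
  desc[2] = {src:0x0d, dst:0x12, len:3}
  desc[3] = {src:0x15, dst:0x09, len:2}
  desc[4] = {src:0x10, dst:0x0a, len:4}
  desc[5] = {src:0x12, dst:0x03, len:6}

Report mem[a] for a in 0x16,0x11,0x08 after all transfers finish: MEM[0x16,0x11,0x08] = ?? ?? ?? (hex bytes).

MEM[0x16,0x11,0x08] = 6f e9 20

D0: mem[0x13..0x17] <- [d2 d6 68 01 d5]
D1: mem[0x15..0x18] <- [6b 6f 20 b8]
D2: mem[0x12..0x14] <- [ca 78 19]
D3: mem[0x09..0x0a] <- [6b 6f]
D4: mem[0x0a..0x0d] <- [f5 e9 ca 78]
D5: mem[0x03..0x08] <- [ca 78 19 6b 6f 20]
query mem[0x16]=0x6f, mem[0x11]=0xe9, mem[0x08]=0x20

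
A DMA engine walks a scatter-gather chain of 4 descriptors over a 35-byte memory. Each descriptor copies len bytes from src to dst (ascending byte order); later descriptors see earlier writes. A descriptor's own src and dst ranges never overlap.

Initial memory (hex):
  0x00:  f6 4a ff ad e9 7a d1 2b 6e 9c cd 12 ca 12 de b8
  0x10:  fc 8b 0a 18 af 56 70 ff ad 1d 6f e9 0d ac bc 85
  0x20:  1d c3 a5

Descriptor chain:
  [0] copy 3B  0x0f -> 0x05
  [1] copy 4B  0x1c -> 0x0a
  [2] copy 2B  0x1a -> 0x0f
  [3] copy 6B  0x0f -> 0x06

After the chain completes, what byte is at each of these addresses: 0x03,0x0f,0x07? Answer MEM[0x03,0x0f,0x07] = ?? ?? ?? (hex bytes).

MEM[0x03,0x0f,0x07] = ad 6f e9

D0: mem[0x05..0x07] <- [b8 fc 8b]
D1: mem[0x0a..0x0d] <- [0d ac bc 85]
D2: mem[0x0f..0x10] <- [6f e9]
D3: mem[0x06..0x0b] <- [6f e9 8b 0a 18 af]
query mem[0x03]=0xad, mem[0x0f]=0x6f, mem[0x07]=0xe9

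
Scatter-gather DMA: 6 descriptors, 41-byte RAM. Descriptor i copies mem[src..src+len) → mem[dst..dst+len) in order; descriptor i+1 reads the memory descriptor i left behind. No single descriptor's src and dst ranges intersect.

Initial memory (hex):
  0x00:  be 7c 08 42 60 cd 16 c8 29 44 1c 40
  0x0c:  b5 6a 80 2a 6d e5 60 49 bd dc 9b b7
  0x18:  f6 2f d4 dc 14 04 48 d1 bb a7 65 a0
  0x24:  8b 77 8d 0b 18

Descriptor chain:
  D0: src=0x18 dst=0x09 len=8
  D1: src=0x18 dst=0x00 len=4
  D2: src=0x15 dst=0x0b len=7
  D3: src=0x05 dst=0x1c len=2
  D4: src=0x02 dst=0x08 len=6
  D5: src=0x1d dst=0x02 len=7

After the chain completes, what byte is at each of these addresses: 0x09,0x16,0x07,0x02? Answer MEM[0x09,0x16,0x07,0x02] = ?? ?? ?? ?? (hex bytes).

D0: mem[0x09..0x10] <- [f6 2f d4 dc 14 04 48 d1]
D1: mem[0x00..0x03] <- [f6 2f d4 dc]
D2: mem[0x0b..0x11] <- [dc 9b b7 f6 2f d4 dc]
D3: mem[0x1c..0x1d] <- [cd 16]
D4: mem[0x08..0x0d] <- [d4 dc 60 cd 16 c8]
D5: mem[0x02..0x08] <- [16 48 d1 bb a7 65 a0]
query mem[0x09]=0xdc, mem[0x16]=0x9b, mem[0x07]=0x65, mem[0x02]=0x16

MEM[0x09,0x16,0x07,0x02] = dc 9b 65 16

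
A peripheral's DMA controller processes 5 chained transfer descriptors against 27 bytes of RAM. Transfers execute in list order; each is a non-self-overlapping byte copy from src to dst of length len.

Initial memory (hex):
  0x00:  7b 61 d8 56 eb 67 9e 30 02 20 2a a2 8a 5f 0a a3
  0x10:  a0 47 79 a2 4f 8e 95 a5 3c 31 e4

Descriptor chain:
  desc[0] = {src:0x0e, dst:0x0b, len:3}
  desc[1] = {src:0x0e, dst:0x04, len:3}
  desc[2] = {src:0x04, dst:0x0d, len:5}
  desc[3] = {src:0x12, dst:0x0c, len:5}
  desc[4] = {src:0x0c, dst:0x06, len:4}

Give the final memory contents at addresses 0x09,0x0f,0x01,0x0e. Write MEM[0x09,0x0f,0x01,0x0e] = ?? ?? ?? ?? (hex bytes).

  after D0: wrote 3B at 0x0b = 0aa3a0
  after D1: wrote 3B at 0x04 = 0aa3a0
  after D2: wrote 5B at 0x0d = 0aa3a03002
  after D3: wrote 5B at 0x0c = 79a24f8e95
  after D4: wrote 4B at 0x06 = 79a24f8e
query mem[0x09]=0x8e, mem[0x0f]=0x8e, mem[0x01]=0x61, mem[0x0e]=0x4f

MEM[0x09,0x0f,0x01,0x0e] = 8e 8e 61 4f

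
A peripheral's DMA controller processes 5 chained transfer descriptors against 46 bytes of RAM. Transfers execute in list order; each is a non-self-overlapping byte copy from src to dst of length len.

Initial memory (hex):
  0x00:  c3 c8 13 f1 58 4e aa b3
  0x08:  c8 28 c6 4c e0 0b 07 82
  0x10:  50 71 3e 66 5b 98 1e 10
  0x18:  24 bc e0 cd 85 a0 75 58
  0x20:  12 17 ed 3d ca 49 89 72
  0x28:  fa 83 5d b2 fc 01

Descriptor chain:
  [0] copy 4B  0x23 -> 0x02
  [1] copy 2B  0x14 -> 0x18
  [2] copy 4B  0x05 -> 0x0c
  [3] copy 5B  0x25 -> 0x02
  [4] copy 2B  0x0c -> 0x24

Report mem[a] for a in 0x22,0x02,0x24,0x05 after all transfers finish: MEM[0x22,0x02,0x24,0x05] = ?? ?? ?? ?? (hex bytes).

MEM[0x22,0x02,0x24,0x05] = ed 49 89 fa

#0 dst[0x02+4] := {0x3d,0xca,0x49,0x89}
#1 dst[0x18+2] := {0x5b,0x98}
#2 dst[0x0c+4] := {0x89,0xaa,0xb3,0xc8}
#3 dst[0x02+5] := {0x49,0x89,0x72,0xfa,0x83}
#4 dst[0x24+2] := {0x89,0xaa}
query mem[0x22]=0xed, mem[0x02]=0x49, mem[0x24]=0x89, mem[0x05]=0xfa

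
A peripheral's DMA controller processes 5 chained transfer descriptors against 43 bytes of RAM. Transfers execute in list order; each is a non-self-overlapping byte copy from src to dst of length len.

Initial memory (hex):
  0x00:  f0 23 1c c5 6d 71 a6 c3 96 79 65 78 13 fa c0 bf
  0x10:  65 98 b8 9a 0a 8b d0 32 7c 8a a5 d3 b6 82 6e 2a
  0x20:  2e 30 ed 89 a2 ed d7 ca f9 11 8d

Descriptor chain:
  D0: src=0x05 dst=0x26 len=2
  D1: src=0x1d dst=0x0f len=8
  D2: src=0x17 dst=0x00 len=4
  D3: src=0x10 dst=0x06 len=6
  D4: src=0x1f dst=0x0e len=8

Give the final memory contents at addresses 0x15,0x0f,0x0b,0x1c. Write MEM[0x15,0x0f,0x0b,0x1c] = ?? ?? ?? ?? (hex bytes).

MEM[0x15,0x0f,0x0b,0x1c] = 71 2e 89 b6

  after D0: wrote 2B at 0x26 = 71a6
  after D1: wrote 8B at 0x0f = 826e2a2e30ed89a2
  after D2: wrote 4B at 0x00 = 327c8aa5
  after D3: wrote 6B at 0x06 = 6e2a2e30ed89
  after D4: wrote 8B at 0x0e = 2a2e30ed89a2ed71
query mem[0x15]=0x71, mem[0x0f]=0x2e, mem[0x0b]=0x89, mem[0x1c]=0xb6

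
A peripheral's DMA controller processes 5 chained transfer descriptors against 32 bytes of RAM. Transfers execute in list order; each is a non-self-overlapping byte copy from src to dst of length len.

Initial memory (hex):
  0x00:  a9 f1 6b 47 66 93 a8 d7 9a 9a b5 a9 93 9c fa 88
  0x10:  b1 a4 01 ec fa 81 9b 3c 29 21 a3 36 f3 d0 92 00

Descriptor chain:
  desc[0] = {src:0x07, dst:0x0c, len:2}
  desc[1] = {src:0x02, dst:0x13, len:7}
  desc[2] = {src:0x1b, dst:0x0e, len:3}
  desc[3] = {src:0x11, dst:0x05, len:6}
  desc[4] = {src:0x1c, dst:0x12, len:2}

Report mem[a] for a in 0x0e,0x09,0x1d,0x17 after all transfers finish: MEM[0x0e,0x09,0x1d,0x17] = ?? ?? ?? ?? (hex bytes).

MEM[0x0e,0x09,0x1d,0x17] = 36 66 d0 a8

[0] 0x07->0x0c len=2 : d7 9a
[1] 0x02->0x13 len=7 : 6b 47 66 93 a8 d7 9a
[2] 0x1b->0x0e len=3 : 36 f3 d0
[3] 0x11->0x05 len=6 : a4 01 6b 47 66 93
[4] 0x1c->0x12 len=2 : f3 d0
query mem[0x0e]=0x36, mem[0x09]=0x66, mem[0x1d]=0xd0, mem[0x17]=0xa8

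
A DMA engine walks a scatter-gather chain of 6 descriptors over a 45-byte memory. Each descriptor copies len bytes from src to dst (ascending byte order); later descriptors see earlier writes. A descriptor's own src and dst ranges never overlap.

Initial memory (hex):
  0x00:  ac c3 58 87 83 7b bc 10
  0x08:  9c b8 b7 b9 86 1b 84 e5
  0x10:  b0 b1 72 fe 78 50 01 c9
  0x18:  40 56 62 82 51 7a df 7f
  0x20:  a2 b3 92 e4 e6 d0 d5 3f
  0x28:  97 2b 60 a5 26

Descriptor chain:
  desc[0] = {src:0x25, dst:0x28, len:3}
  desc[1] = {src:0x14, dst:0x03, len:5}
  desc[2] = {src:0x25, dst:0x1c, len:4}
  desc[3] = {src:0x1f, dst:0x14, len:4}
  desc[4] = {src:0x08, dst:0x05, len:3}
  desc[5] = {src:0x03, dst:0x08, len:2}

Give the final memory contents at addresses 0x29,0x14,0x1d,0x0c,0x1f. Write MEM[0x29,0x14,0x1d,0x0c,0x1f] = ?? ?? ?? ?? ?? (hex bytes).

MEM[0x29,0x14,0x1d,0x0c,0x1f] = d5 d0 d5 86 d0

[0] 0x25->0x28 len=3 : d0 d5 3f
[1] 0x14->0x03 len=5 : 78 50 01 c9 40
[2] 0x25->0x1c len=4 : d0 d5 3f d0
[3] 0x1f->0x14 len=4 : d0 a2 b3 92
[4] 0x08->0x05 len=3 : 9c b8 b7
[5] 0x03->0x08 len=2 : 78 50
query mem[0x29]=0xd5, mem[0x14]=0xd0, mem[0x1d]=0xd5, mem[0x0c]=0x86, mem[0x1f]=0xd0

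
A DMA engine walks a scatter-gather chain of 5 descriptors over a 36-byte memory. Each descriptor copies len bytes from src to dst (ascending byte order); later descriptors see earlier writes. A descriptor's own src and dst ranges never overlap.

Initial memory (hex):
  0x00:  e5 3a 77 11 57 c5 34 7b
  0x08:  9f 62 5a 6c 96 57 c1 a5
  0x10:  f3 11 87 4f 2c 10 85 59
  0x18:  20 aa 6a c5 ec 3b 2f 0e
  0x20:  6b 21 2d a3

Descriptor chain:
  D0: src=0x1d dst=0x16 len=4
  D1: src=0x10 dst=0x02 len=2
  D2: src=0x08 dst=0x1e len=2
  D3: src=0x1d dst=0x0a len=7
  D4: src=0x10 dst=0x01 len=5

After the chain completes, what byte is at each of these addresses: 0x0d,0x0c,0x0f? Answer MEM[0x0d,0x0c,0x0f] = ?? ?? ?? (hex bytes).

D0: mem[0x16..0x19] <- [3b 2f 0e 6b]
D1: mem[0x02..0x03] <- [f3 11]
D2: mem[0x1e..0x1f] <- [9f 62]
D3: mem[0x0a..0x10] <- [3b 9f 62 6b 21 2d a3]
D4: mem[0x01..0x05] <- [a3 11 87 4f 2c]
query mem[0x0d]=0x6b, mem[0x0c]=0x62, mem[0x0f]=0x2d

MEM[0x0d,0x0c,0x0f] = 6b 62 2d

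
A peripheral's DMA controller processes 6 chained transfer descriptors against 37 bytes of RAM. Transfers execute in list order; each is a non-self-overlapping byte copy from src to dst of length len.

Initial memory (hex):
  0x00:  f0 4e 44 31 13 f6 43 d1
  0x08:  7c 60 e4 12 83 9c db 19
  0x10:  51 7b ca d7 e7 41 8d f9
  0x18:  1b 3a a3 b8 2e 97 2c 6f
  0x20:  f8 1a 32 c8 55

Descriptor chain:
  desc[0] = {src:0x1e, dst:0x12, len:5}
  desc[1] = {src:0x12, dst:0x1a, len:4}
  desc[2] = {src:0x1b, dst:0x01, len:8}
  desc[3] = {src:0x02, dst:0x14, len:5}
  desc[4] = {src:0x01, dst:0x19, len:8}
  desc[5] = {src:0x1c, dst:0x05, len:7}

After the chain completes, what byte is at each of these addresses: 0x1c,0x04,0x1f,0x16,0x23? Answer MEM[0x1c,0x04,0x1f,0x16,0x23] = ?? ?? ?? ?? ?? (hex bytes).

MEM[0x1c,0x04,0x1f,0x16,0x23] = 2c 2c 1a 2c c8

D0: mem[0x12..0x16] <- [2c 6f f8 1a 32]
D1: mem[0x1a..0x1d] <- [2c 6f f8 1a]
D2: mem[0x01..0x08] <- [6f f8 1a 2c 6f f8 1a 32]
D3: mem[0x14..0x18] <- [f8 1a 2c 6f f8]
D4: mem[0x19..0x20] <- [6f f8 1a 2c 6f f8 1a 32]
D5: mem[0x05..0x0b] <- [2c 6f f8 1a 32 1a 32]
query mem[0x1c]=0x2c, mem[0x04]=0x2c, mem[0x1f]=0x1a, mem[0x16]=0x2c, mem[0x23]=0xc8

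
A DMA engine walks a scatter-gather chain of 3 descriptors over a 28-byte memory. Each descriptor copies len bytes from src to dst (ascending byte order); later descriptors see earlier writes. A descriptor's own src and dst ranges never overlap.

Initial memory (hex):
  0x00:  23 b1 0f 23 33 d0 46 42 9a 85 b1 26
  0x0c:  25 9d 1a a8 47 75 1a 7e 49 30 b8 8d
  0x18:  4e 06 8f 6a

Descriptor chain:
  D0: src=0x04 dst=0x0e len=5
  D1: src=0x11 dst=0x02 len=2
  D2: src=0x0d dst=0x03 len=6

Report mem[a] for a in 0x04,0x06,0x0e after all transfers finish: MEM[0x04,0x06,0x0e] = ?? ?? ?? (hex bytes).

D0: mem[0x0e..0x12] <- [33 d0 46 42 9a]
D1: mem[0x02..0x03] <- [42 9a]
D2: mem[0x03..0x08] <- [9d 33 d0 46 42 9a]
query mem[0x04]=0x33, mem[0x06]=0x46, mem[0x0e]=0x33

MEM[0x04,0x06,0x0e] = 33 46 33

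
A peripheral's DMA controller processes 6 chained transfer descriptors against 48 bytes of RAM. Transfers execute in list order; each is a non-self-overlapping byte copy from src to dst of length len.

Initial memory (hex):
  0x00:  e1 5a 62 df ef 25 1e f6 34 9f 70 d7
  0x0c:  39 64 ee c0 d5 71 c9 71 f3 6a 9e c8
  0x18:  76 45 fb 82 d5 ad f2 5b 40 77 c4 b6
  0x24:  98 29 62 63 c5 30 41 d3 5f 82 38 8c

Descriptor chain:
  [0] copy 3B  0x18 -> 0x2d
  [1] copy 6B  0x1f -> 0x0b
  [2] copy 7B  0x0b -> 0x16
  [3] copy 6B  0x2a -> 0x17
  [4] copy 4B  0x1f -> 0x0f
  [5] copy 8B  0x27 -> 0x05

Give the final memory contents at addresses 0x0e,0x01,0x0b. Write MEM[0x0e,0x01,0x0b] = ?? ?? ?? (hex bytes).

[0] 0x18->0x2d len=3 : 76 45 fb
[1] 0x1f->0x0b len=6 : 5b 40 77 c4 b6 98
[2] 0x0b->0x16 len=7 : 5b 40 77 c4 b6 98 71
[3] 0x2a->0x17 len=6 : 41 d3 5f 76 45 fb
[4] 0x1f->0x0f len=4 : 5b 40 77 c4
[5] 0x27->0x05 len=8 : 63 c5 30 41 d3 5f 76 45
query mem[0x0e]=0xc4, mem[0x01]=0x5a, mem[0x0b]=0x76

MEM[0x0e,0x01,0x0b] = c4 5a 76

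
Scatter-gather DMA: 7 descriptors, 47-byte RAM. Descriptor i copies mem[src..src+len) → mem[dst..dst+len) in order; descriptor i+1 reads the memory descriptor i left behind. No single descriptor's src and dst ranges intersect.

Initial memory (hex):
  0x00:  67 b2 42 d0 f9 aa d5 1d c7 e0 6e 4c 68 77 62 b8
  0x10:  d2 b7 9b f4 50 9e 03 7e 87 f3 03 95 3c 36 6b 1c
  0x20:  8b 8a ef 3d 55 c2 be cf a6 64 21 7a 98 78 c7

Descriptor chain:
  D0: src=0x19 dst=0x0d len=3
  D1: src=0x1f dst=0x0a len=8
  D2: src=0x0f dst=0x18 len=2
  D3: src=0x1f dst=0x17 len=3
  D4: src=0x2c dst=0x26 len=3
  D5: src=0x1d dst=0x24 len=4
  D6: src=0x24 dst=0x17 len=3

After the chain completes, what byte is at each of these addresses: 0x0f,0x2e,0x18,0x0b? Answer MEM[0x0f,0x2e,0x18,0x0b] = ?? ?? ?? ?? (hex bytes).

#0 dst[0x0d+3] := {0xf3,0x03,0x95}
#1 dst[0x0a+8] := {0x1c,0x8b,0x8a,0xef,0x3d,0x55,0xc2,0xbe}
#2 dst[0x18+2] := {0x55,0xc2}
#3 dst[0x17+3] := {0x1c,0x8b,0x8a}
#4 dst[0x26+3] := {0x98,0x78,0xc7}
#5 dst[0x24+4] := {0x36,0x6b,0x1c,0x8b}
#6 dst[0x17+3] := {0x36,0x6b,0x1c}
query mem[0x0f]=0x55, mem[0x2e]=0xc7, mem[0x18]=0x6b, mem[0x0b]=0x8b

MEM[0x0f,0x2e,0x18,0x0b] = 55 c7 6b 8b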